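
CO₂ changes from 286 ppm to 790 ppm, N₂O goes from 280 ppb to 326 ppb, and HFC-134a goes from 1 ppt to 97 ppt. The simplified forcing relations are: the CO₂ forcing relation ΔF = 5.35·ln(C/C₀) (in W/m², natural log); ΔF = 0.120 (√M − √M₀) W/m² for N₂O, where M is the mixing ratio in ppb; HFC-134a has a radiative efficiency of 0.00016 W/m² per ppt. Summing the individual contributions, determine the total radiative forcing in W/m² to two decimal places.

ΔF = 5.61 W/m²

CO₂: 5.35 × ln(790/286) = 5.35 × ln(2.76224) = 5.35 × 1.01604 = 5.4358 W/m².
N₂O: 0.120 × (√326 − √280) = 0.120 × (18.0555 − 16.7332) = 0.120 × 1.3223 = 0.1587 W/m².
HFC-134a: ΔF = 0.00016 × (97 − 1) = 0.00016 × 96 = 0.0154 W/m².
Total ΔF = 5.4358 + 0.1587 + 0.0154 = 5.6099 W/m².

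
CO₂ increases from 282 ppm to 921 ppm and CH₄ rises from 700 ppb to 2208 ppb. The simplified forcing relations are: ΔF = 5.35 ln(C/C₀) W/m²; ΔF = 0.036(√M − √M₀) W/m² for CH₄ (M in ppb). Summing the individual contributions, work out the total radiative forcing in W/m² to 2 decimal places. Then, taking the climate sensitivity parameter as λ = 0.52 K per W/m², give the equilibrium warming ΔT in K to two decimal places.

CO₂: 5.35 × ln(921/282) = 5.35 × ln(3.26596) = 5.35 × 1.18355 = 6.3320 W/m².
CH₄: 0.036 × (√2208 − √700) = 0.036 × (46.9894 − 26.4575) = 0.036 × 20.5319 = 0.7391 W/m².
Total ΔF = 6.3320 + 0.7391 = 7.0711 W/m².
ΔT = λ ΔF = 0.52 × 7.07 = 3.6764 K.

ΔF = 7.07 W/m²; ΔT = 3.68 K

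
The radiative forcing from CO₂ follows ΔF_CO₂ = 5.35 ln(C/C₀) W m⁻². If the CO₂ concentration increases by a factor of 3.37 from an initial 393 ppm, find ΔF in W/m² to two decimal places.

ΔF = 6.50 W/m²

Because the forcing depends only on the ratio C/C₀, the initial concentration does not enter.
ΔF = 5.35 × ln(3.37) = 5.35 × 1.21491 = 6.4998 W/m².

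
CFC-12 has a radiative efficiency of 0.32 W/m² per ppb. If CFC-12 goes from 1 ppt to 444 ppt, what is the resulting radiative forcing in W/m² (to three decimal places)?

CFC-12: Δ = 444 − 1 = 443 ppt = 0.443 ppb; ΔF = 0.32 × 0.443 = 0.1418 W/m².

ΔF = 0.142 W/m²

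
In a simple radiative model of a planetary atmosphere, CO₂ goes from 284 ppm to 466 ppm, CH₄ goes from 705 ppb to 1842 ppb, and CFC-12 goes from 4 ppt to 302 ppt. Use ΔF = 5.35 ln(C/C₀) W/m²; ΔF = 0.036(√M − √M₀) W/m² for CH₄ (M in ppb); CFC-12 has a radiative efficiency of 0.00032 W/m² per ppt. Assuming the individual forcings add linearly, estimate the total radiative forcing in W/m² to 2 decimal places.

ΔF = 3.33 W/m²

CO₂: 5.35 × ln(466/284) = 5.35 × ln(1.64085) = 5.35 × 0.49521 = 2.6494 W/m².
CH₄: 0.036 × (√1842 − √705) = 0.036 × (42.9185 − 26.5518) = 0.036 × 16.3667 = 0.5892 W/m².
CFC-12: ΔF = 0.00032 × (302 − 4) = 0.00032 × 298 = 0.0954 W/m².
Total ΔF = 2.6494 + 0.5892 + 0.0954 = 3.3340 W/m².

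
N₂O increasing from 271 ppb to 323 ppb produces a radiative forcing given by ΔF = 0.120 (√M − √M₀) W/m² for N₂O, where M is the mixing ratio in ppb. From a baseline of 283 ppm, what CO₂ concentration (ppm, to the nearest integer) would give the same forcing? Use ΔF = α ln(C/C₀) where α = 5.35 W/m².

C ≈ 293 ppm

N₂O forcing: 0.120 × (√323 − √271) = 0.120 × (17.9722 − 16.4621) = 0.120 × 1.5101 = 0.18121 W/m².
Set 5.35 ln(C/283) = 0.18121: ln(C/283) = 0.18121/5.35 = 0.03387, so C = 283 × e^0.03387 = 283 × 1.03445 = 292.75 ppm.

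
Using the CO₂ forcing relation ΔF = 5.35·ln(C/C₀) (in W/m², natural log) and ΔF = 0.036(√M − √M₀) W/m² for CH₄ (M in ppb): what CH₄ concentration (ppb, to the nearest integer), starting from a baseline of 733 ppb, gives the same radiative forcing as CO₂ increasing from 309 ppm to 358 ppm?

M ≈ 2396 ppb

CO₂ forcing: 5.35 × ln(358/309) = 5.35 × 0.147192 = 0.78748 W/m².
Set 0.036(√M − √733) = 0.78748: √M = 0.78748/0.036 + √733 = 21.8744 + 27.0740 = 48.9484.
M = (48.9484)² = 2395.95 ppb.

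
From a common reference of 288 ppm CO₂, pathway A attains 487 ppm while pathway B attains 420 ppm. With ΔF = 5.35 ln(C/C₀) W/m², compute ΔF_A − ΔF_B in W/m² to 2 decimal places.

ΔF_A = 5.35 ln(487/288) = 5.35 × 0.52530 = 2.8104 W/m².
ΔF_B = 5.35 ln(420/288) = 5.35 × 0.37729 = 2.0185 W/m².
Difference: 2.8104 − 2.0185 = 0.7919 W/m².

ΔF_A − ΔF_B = 0.79 W/m²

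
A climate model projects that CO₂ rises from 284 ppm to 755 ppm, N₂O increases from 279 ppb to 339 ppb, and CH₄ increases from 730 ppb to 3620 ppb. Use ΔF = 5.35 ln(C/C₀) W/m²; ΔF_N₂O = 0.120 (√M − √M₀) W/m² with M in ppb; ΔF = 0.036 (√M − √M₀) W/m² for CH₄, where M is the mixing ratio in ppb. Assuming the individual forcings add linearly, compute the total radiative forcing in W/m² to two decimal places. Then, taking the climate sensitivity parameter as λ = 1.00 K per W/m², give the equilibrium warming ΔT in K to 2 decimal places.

ΔF = 6.63 W/m²; ΔT = 6.63 K

CO₂: 5.35 × ln(755/284) = 5.35 × ln(2.65845) = 5.35 × 0.97774 = 5.2309 W/m².
N₂O: 0.120 × (√339 − √279) = 0.120 × (18.4120 − 16.7033) = 0.120 × 1.7087 = 0.2050 W/m².
CH₄: 0.036 × (√3620 − √730) = 0.036 × (60.1664 − 27.0185) = 0.036 × 33.1479 = 1.1933 W/m².
Total ΔF = 5.2309 + 0.2050 + 1.1933 = 6.6292 W/m².
ΔT = λ ΔF = 1.00 × 6.63 = 6.6300 K.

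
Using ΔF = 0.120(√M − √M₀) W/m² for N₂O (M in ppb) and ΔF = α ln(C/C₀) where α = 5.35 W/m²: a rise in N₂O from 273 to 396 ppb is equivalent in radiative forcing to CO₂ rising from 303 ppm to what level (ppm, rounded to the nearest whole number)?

N₂O forcing: 0.120 × (√396 − √273) = 0.120 × (19.8997 − 16.5227) = 0.120 × 3.3770 = 0.40524 W/m².
Set 5.35 ln(C/303) = 0.40524: ln(C/303) = 0.40524/5.35 = 0.07575, so C = 303 × e^0.07575 = 303 × 1.07869 = 326.84 ppm.

C ≈ 327 ppm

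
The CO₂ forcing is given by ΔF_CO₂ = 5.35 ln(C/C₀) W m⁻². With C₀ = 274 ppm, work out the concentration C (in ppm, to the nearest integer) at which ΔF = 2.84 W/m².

C ≈ 466 ppm

Set 5.35 ln(C/274) = 2.84, so ln(C/274) = 2.84/5.35 = 0.53084.
Then C/274 = e^0.53084 = 1.70036, giving C = 274 × 1.70036 = 465.90 ppm.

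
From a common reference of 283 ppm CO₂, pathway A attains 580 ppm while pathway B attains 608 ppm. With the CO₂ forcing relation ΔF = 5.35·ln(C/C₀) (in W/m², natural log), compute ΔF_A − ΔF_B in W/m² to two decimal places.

ΔF_A = 5.35 ln(580/283) = 5.35 × 0.71758 = 3.8391 W/m².
ΔF_B = 5.35 ln(608/283) = 5.35 × 0.76473 = 4.0913 W/m².
Difference: 3.8391 − 4.0913 = -0.2522 W/m².

ΔF_A − ΔF_B = -0.25 W/m²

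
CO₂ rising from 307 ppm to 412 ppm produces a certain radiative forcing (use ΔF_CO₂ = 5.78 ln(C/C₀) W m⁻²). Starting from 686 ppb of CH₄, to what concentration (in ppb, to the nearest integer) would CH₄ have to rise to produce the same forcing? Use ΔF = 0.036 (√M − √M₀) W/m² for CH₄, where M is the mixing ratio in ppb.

M ≈ 5391 ppb

CO₂ forcing: 5.78 × ln(412/307) = 5.78 × 0.294176 = 1.70034 W/m².
Set 0.036(√M − √686) = 1.70034: √M = 1.70034/0.036 + √686 = 47.2317 + 26.1916 = 73.4233.
M = (73.4233)² = 5390.98 ppb.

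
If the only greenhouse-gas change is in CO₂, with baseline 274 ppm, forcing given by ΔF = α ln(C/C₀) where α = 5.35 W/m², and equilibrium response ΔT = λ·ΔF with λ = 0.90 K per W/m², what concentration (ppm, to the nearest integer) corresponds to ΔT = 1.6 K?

Required forcing: ΔF = ΔT/λ = 1.6/0.90 = 1.7778 W/m².
Then ln(C/274) = ΔF/5.35 = 1.7778/5.35 = 0.33230.
So C = 274 × e^0.33230 = 274 × 1.39417 = 382.00 ppm.

C ≈ 382 ppm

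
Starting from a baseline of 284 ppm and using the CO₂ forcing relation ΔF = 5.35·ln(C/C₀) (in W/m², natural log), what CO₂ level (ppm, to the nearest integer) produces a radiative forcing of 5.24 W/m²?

C ≈ 756 ppm

Set 5.35 ln(C/284) = 5.24, so ln(C/284) = 5.24/5.35 = 0.97944.
Then C/284 = e^0.97944 = 2.66296, giving C = 284 × 2.66296 = 756.28 ppm.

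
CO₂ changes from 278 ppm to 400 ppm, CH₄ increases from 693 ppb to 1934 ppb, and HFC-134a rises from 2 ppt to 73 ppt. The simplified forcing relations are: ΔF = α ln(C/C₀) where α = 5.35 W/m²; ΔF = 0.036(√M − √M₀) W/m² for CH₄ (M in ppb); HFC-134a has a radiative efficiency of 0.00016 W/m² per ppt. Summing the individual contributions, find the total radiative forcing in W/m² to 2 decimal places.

CO₂: 5.35 × ln(400/278) = 5.35 × ln(1.43885) = 5.35 × 0.36384 = 1.9465 W/m².
CH₄: 0.036 × (√1934 − √693) = 0.036 × (43.9773 − 26.3249) = 0.036 × 17.6524 = 0.6355 W/m².
HFC-134a: ΔF = 0.00016 × (73 − 2) = 0.00016 × 71 = 0.0114 W/m².
Total ΔF = 1.9465 + 0.6355 + 0.0114 = 2.5934 W/m².

ΔF = 2.59 W/m²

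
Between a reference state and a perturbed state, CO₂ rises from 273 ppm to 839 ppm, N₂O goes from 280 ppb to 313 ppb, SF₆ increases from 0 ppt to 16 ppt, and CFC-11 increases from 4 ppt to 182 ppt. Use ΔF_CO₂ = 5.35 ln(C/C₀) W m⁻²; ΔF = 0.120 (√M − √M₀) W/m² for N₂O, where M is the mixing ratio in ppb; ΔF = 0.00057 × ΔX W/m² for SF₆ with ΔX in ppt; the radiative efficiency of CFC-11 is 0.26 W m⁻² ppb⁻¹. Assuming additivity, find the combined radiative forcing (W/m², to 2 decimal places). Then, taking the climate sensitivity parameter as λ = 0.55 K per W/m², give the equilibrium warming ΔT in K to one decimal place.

CO₂: 5.35 × ln(839/273) = 5.35 × ln(3.07326) = 5.35 × 1.12274 = 6.0067 W/m².
N₂O: 0.120 × (√313 − √280) = 0.120 × (17.6918 − 16.7332) = 0.120 × 0.9586 = 0.1150 W/m².
SF₆: ΔF = 0.00057 × (16 − 0) = 0.00057 × 16 = 0.0091 W/m².
CFC-11: Δ = 182 − 4 = 178 ppt = 0.178 ppb; ΔF = 0.26 × 0.178 = 0.0463 W/m².
Total ΔF = 6.0067 + 0.1150 + 0.0091 + 0.0463 = 6.1771 W/m².
ΔT = λ ΔF = 0.55 × 6.18 = 3.3990 K.

ΔF = 6.18 W/m²; ΔT = 3.4 K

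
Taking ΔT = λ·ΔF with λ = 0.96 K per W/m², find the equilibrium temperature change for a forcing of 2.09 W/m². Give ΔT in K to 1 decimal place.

ΔT = λ ΔF = 0.96 × 2.09 = 2.0064 K.

ΔT = 2.0 K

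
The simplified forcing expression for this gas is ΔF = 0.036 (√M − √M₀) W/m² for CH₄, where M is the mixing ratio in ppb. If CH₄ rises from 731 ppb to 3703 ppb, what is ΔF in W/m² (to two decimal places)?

CH₄: 0.036 × (√3703 − √731) = 0.036 × (60.8523 − 27.0370) = 0.036 × 33.8153 = 1.2174 W/m².

ΔF = 1.22 W/m²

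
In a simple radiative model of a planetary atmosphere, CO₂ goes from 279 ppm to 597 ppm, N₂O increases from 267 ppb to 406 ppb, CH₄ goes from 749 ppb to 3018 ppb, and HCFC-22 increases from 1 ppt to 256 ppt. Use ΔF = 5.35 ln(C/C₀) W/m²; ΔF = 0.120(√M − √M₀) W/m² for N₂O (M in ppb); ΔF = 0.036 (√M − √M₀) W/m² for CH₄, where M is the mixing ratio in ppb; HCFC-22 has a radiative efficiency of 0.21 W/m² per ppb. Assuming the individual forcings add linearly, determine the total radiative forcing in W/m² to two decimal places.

CO₂: 5.35 × ln(597/279) = 5.35 × ln(2.13978) = 5.35 × 0.76070 = 4.0697 W/m².
N₂O: 0.120 × (√406 − √267) = 0.120 × (20.1494 − 16.3401) = 0.120 × 3.8093 = 0.4571 W/m².
CH₄: 0.036 × (√3018 − √749) = 0.036 × (54.9363 − 27.3679) = 0.036 × 27.5684 = 0.9925 W/m².
HCFC-22: Δ = 256 − 1 = 255 ppt = 0.255 ppb; ΔF = 0.21 × 0.255 = 0.0536 W/m².
Total ΔF = 4.0697 + 0.4571 + 0.9925 + 0.0536 = 5.5729 W/m².

ΔF = 5.57 W/m²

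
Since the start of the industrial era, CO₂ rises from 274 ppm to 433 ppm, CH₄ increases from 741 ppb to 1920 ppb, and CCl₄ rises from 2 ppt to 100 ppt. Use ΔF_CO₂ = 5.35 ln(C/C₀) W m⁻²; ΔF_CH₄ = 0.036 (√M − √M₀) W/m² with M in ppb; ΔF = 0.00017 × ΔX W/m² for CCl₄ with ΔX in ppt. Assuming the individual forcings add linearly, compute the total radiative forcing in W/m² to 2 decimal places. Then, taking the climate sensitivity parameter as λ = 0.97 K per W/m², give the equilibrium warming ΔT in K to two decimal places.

ΔF = 3.06 W/m²; ΔT = 2.97 K

CO₂: 5.35 × ln(433/274) = 5.35 × ln(1.58029) = 5.35 × 0.45761 = 2.4482 W/m².
CH₄: 0.036 × (√1920 − √741) = 0.036 × (43.8178 − 27.2213) = 0.036 × 16.5965 = 0.5975 W/m².
CCl₄: ΔF = 0.00017 × (100 − 2) = 0.00017 × 98 = 0.0167 W/m².
Total ΔF = 2.4482 + 0.5975 + 0.0167 = 3.0624 W/m².
ΔT = λ ΔF = 0.97 × 3.06 = 2.9682 K.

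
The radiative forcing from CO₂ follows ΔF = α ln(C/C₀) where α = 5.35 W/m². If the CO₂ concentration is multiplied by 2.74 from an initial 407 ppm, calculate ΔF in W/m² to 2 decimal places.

ΔF = 5.35 × ln(2.74) = 5.35 × 1.00796 = 5.3926 W/m².

ΔF = 5.39 W/m²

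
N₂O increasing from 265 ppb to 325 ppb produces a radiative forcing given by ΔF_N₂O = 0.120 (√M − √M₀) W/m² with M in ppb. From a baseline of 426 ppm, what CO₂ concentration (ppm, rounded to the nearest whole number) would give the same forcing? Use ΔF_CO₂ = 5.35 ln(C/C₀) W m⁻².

C ≈ 443 ppm

N₂O forcing: 0.120 × (√325 − √265) = 0.120 × (18.0278 − 16.2788) = 0.120 × 1.7490 = 0.20988 W/m².
Set 5.35 ln(C/426) = 0.20988: ln(C/426) = 0.20988/5.35 = 0.03923, so C = 426 × e^0.03923 = 426 × 1.04001 = 443.04 ppm.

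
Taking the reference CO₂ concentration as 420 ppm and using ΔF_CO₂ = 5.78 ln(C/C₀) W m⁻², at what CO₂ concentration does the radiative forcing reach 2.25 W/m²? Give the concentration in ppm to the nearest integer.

C ≈ 620 ppm

Set 5.78 ln(C/420) = 2.25, so ln(C/420) = 2.25/5.78 = 0.38927.
Then C/420 = e^0.38927 = 1.47590, giving C = 420 × 1.47590 = 619.88 ppm.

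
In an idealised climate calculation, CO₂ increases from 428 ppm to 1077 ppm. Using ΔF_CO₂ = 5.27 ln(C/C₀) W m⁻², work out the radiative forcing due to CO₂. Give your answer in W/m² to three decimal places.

CO₂ absorption bands are partially saturated, so forcing scales with the logarithm of the concentration ratio.
CO₂: 5.27 × ln(1077/428) = 5.27 × ln(2.51636) = 5.27 × 0.92281 = 4.8632 W/m².

ΔF = 4.863 W/m²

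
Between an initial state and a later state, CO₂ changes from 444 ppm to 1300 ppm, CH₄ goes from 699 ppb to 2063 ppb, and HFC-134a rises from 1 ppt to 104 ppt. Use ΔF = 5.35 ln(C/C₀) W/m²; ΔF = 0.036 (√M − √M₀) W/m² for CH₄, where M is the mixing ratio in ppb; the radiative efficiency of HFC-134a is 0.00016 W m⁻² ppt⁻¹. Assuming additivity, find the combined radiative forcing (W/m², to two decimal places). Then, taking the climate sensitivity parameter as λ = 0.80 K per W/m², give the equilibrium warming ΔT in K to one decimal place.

ΔF = 6.45 W/m²; ΔT = 5.2 K

CO₂: 5.35 × ln(1300/444) = 5.35 × ln(2.92793) = 5.35 × 1.07430 = 5.7475 W/m².
CH₄: 0.036 × (√2063 − √699) = 0.036 × (45.4203 − 26.4386) = 0.036 × 18.9817 = 0.6833 W/m².
HFC-134a: ΔF = 0.00016 × (104 − 1) = 0.00016 × 103 = 0.0165 W/m².
Total ΔF = 5.7475 + 0.6833 + 0.0165 = 6.4473 W/m².
ΔT = λ ΔF = 0.80 × 6.45 = 5.1600 K.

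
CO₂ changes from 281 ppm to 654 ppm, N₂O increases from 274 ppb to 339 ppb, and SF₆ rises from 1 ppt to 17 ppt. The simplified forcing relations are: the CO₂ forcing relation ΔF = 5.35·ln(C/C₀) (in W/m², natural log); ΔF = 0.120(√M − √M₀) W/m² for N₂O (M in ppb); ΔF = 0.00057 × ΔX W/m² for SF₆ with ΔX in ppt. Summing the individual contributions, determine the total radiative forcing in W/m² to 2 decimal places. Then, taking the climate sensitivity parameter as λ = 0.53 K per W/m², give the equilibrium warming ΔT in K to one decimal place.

CO₂: 5.35 × ln(654/281) = 5.35 × ln(2.32740) = 5.35 × 0.84475 = 4.5194 W/m².
N₂O: 0.120 × (√339 − √274) = 0.120 × (18.4120 − 16.5529) = 0.120 × 1.8591 = 0.2231 W/m².
SF₆: ΔF = 0.00057 × (17 − 1) = 0.00057 × 16 = 0.0091 W/m².
Total ΔF = 4.5194 + 0.2231 + 0.0091 = 4.7516 W/m².
ΔT = λ ΔF = 0.53 × 4.75 = 2.5175 K.

ΔF = 4.75 W/m²; ΔT = 2.5 K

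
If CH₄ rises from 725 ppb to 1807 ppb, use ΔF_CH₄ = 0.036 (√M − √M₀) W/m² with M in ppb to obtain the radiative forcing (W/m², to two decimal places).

ΔF = 0.56 W/m²

CH₄: 0.036 × (√1807 − √725) = 0.036 × (42.5088 − 26.9258) = 0.036 × 15.5830 = 0.5610 W/m².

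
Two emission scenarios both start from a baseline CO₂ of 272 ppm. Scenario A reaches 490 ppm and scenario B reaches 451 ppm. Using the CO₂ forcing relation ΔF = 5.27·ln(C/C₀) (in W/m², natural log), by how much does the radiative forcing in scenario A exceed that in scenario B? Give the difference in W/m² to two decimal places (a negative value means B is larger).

ΔF_A − ΔF_B = 0.44 W/m²

ΔF_A = 5.27 ln(490/272) = 5.27 × 0.58860 = 3.1019 W/m².
ΔF_B = 5.27 ln(451/272) = 5.27 × 0.50567 = 2.6649 W/m².
Difference: 3.1019 − 2.6649 = 0.4370 W/m².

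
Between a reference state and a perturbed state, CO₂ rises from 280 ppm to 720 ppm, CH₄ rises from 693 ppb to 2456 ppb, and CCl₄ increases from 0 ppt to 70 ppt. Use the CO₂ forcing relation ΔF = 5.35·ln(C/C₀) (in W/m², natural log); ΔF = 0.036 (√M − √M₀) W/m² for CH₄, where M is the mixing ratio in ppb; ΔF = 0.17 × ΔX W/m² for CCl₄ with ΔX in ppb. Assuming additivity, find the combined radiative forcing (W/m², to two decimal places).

CO₂: 5.35 × ln(720/280) = 5.35 × ln(2.57143) = 5.35 × 0.94446 = 5.0529 W/m².
CH₄: 0.036 × (√2456 − √693) = 0.036 × (49.5580 − 26.3249) = 0.036 × 23.2331 = 0.8364 W/m².
CCl₄: Δ = 70 − 0 = 70 ppt = 0.070 ppb; ΔF = 0.17 × 0.070 = 0.0119 W/m².
Total ΔF = 5.0529 + 0.8364 + 0.0119 = 5.9012 W/m².

ΔF = 5.90 W/m²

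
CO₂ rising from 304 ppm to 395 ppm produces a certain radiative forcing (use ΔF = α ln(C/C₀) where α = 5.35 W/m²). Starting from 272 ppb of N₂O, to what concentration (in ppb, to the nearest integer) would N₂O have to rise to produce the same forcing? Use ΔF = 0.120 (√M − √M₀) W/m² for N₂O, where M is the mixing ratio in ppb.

CO₂ forcing: 5.35 × ln(395/304) = 5.35 × 0.261858 = 1.40094 W/m².
Set 0.120(√M − √272) = 1.40094: √M = 1.40094/0.120 + √272 = 11.6745 + 16.4924 = 28.1669.
M = (28.1669)² = 793.37 ppb.

M ≈ 793 ppb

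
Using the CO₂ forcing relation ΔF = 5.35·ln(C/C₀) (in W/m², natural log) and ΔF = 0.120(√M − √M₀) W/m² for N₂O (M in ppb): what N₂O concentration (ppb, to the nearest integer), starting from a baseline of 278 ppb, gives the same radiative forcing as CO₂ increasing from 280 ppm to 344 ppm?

M ≈ 668 ppb

CO₂ forcing: 5.35 × ln(344/280) = 5.35 × 0.205852 = 1.10131 W/m².
Set 0.120(√M − √278) = 1.10131: √M = 1.10131/0.120 + √278 = 9.1776 + 16.6733 = 25.8509.
M = (25.8509)² = 668.27 ppb.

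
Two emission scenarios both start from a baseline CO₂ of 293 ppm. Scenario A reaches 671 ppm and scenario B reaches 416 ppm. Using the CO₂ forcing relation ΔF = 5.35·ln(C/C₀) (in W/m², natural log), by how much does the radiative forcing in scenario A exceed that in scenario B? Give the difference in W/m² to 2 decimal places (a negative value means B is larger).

ΔF_A − ΔF_B = 2.56 W/m²

ΔF_A = 5.35 ln(671/293) = 5.35 × 0.82860 = 4.4330 W/m².
ΔF_B = 5.35 ln(416/293) = 5.35 × 0.35051 = 1.8752 W/m².
Difference: 4.4330 − 1.8752 = 2.5578 W/m².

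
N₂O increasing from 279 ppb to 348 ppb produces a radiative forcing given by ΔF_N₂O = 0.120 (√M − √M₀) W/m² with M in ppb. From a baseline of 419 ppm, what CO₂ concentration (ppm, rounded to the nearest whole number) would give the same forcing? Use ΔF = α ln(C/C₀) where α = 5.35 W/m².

N₂O forcing: 0.120 × (√348 − √279) = 0.120 × (18.6548 − 16.7033) = 0.120 × 1.9515 = 0.23418 W/m².
Set 5.35 ln(C/419) = 0.23418: ln(C/419) = 0.23418/5.35 = 0.04377, so C = 419 × e^0.04377 = 419 × 1.04474 = 437.75 ppm.

C ≈ 438 ppm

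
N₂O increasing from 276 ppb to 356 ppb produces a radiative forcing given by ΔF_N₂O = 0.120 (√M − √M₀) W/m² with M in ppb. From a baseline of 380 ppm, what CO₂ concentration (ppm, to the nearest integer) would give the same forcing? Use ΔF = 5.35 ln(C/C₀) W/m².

N₂O forcing: 0.120 × (√356 − √276) = 0.120 × (18.8680 − 16.6132) = 0.120 × 2.2548 = 0.27058 W/m².
Set 5.35 ln(C/380) = 0.27058: ln(C/380) = 0.27058/5.35 = 0.05058, so C = 380 × e^0.05058 = 380 × 1.05188 = 399.71 ppm.

C ≈ 400 ppm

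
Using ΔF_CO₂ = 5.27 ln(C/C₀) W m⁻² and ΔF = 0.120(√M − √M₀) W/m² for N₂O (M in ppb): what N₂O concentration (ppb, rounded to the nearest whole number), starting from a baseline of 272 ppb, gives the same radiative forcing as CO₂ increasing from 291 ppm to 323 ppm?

M ≈ 444 ppb

CO₂ forcing: 5.27 × ln(323/291) = 5.27 × 0.104329 = 0.54981 W/m².
Set 0.120(√M − √272) = 0.54981: √M = 0.54981/0.120 + √272 = 4.5818 + 16.4924 = 21.0742.
M = (21.0742)² = 444.12 ppb.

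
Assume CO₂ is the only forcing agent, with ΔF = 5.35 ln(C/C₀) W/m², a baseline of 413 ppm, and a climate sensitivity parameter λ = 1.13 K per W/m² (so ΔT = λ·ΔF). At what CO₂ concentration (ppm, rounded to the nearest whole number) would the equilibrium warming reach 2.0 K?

C ≈ 575 ppm

Required forcing: ΔF = ΔT/λ = 2.0/1.13 = 1.7699 W/m².
Then ln(C/413) = ΔF/5.35 = 1.7699/5.35 = 0.33082.
So C = 413 × e^0.33082 = 413 × 1.39211 = 574.94 ppm.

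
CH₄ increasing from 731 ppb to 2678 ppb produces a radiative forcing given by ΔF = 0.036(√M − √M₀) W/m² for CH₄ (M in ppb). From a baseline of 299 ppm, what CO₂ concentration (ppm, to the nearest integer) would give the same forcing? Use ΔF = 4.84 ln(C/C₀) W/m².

CH₄ forcing: 0.036 × (√2678 − √731) = 0.036 × (51.7494 − 27.0370) = 0.036 × 24.7124 = 0.88965 W/m².
Set 4.84 ln(C/299) = 0.88965: ln(C/299) = 0.88965/4.84 = 0.18381, so C = 299 × e^0.18381 = 299 × 1.20179 = 359.34 ppm.

C ≈ 359 ppm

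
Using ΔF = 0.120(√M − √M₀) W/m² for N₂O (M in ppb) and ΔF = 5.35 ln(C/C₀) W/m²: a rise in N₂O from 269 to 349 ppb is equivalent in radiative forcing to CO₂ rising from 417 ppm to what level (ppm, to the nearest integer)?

C ≈ 439 ppm

N₂O forcing: 0.120 × (√349 − √269) = 0.120 × (18.6815 − 16.4012) = 0.120 × 2.2803 = 0.27364 W/m².
Set 5.35 ln(C/417) = 0.27364: ln(C/417) = 0.27364/5.35 = 0.05115, so C = 417 × e^0.05115 = 417 × 1.05248 = 438.88 ppm.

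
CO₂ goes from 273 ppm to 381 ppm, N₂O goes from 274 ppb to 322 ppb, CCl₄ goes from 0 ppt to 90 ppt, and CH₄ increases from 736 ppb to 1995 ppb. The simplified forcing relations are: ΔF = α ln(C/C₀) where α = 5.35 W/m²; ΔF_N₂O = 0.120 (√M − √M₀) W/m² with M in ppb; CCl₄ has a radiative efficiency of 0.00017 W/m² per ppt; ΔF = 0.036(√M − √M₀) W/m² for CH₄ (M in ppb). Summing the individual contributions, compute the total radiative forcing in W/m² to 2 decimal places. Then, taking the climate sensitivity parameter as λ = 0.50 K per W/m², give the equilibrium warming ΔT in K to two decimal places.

ΔF = 2.60 W/m²; ΔT = 1.30 K

CO₂: 5.35 × ln(381/273) = 5.35 × ln(1.39560) = 5.35 × 0.33332 = 1.7833 W/m².
N₂O: 0.120 × (√322 − √274) = 0.120 × (17.9444 − 16.5529) = 0.120 × 1.3915 = 0.1670 W/m².
CCl₄: ΔF = 0.00017 × (90 − 0) = 0.00017 × 90 = 0.0153 W/m².
CH₄: 0.036 × (√1995 − √736) = 0.036 × (44.6654 − 27.1293) = 0.036 × 17.5361 = 0.6313 W/m².
Total ΔF = 1.7833 + 0.1670 + 0.0153 + 0.6313 = 2.5969 W/m².
ΔT = λ ΔF = 0.50 × 2.60 = 1.3000 K.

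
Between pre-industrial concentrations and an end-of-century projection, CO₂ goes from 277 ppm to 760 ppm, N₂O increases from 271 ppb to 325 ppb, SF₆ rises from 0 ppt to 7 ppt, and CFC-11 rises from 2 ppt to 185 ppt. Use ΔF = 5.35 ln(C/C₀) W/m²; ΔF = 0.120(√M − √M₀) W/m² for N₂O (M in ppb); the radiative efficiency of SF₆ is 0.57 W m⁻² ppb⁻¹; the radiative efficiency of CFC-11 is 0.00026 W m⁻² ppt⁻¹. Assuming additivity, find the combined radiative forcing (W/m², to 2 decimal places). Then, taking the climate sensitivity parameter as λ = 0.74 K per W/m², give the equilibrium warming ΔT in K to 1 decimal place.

ΔF = 5.64 W/m²; ΔT = 4.2 K

CO₂: 5.35 × ln(760/277) = 5.35 × ln(2.74368) = 5.35 × 1.00930 = 5.3998 W/m².
N₂O: 0.120 × (√325 − √271) = 0.120 × (18.0278 − 16.4621) = 0.120 × 1.5657 = 0.1879 W/m².
SF₆: Δ = 7 − 0 = 7 ppt = 0.007 ppb; ΔF = 0.57 × 0.007 = 0.0040 W/m².
CFC-11: ΔF = 0.00026 × (185 − 2) = 0.00026 × 183 = 0.0476 W/m².
Total ΔF = 5.3998 + 0.1879 + 0.0040 + 0.0476 = 5.6393 W/m².
ΔT = λ ΔF = 0.74 × 5.64 = 4.1736 K.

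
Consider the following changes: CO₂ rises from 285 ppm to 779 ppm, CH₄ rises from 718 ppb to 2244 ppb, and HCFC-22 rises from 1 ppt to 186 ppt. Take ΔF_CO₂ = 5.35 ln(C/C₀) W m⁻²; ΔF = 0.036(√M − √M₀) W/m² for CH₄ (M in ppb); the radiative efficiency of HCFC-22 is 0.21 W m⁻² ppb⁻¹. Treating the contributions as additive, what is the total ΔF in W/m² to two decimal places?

ΔF = 6.16 W/m²

CO₂: 5.35 × ln(779/285) = 5.35 × ln(2.73333) = 5.35 × 1.00552 = 5.3795 W/m².
CH₄: 0.036 × (√2244 − √718) = 0.036 × (47.3709 − 26.7955) = 0.036 × 20.5754 = 0.7407 W/m².
HCFC-22: Δ = 186 − 1 = 185 ppt = 0.185 ppb; ΔF = 0.21 × 0.185 = 0.0389 W/m².
Total ΔF = 5.3795 + 0.7407 + 0.0389 = 6.1591 W/m².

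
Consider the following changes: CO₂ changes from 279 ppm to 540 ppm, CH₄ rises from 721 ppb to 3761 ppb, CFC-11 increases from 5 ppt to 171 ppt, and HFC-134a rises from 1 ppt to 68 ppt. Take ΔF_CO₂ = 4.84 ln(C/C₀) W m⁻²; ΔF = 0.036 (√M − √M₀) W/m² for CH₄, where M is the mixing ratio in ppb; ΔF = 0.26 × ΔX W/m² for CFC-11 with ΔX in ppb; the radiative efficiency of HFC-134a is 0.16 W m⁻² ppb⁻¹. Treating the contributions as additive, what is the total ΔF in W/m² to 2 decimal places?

ΔF = 4.49 W/m²

CO₂: 4.84 × ln(540/279) = 4.84 × ln(1.93548) = 4.84 × 0.66036 = 3.1961 W/m².
CH₄: 0.036 × (√3761 − √721) = 0.036 × (61.3270 − 26.8514) = 0.036 × 34.4756 = 1.2411 W/m².
CFC-11: Δ = 171 − 5 = 166 ppt = 0.166 ppb; ΔF = 0.26 × 0.166 = 0.0432 W/m².
HFC-134a: Δ = 68 − 1 = 67 ppt = 0.067 ppb; ΔF = 0.16 × 0.067 = 0.0107 W/m².
Total ΔF = 3.1961 + 1.2411 + 0.0432 + 0.0107 = 4.4911 W/m².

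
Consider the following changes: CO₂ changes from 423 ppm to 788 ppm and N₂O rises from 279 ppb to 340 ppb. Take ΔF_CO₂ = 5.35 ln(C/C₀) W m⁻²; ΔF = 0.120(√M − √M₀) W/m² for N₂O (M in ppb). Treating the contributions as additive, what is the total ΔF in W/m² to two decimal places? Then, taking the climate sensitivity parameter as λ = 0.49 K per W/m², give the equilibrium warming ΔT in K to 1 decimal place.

CO₂: 5.35 × ln(788/423) = 5.35 × ln(1.86288) = 5.35 × 0.62212 = 3.3283 W/m².
N₂O: 0.120 × (√340 − √279) = 0.120 × (18.4391 − 16.7033) = 0.120 × 1.7358 = 0.2083 W/m².
Total ΔF = 3.3283 + 0.2083 = 3.5366 W/m².
ΔT = λ ΔF = 0.49 × 3.54 = 1.7346 K.

ΔF = 3.54 W/m²; ΔT = 1.7 K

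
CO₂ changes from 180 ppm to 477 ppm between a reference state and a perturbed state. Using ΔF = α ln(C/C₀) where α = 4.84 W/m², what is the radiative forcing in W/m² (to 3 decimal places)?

CO₂: 4.84 × ln(477/180) = 4.84 × ln(2.65000) = 4.84 × 0.97456 = 4.7169 W/m².

ΔF = 4.717 W/m²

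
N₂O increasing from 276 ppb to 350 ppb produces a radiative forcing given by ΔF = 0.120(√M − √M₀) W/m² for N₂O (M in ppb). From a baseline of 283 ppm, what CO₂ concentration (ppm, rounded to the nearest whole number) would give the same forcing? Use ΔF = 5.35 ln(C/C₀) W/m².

C ≈ 297 ppm

N₂O forcing: 0.120 × (√350 − √276) = 0.120 × (18.7083 − 16.6132) = 0.120 × 2.0951 = 0.25141 W/m².
Set 5.35 ln(C/283) = 0.25141: ln(C/283) = 0.25141/5.35 = 0.04699, so C = 283 × e^0.04699 = 283 × 1.04811 = 296.62 ppm.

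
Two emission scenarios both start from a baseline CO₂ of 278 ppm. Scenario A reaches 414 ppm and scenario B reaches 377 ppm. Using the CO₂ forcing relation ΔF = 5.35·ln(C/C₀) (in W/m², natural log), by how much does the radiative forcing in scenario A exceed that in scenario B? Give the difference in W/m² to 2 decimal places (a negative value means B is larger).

ΔF_A − ΔF_B = 0.50 W/m²

ΔF_A = 5.35 ln(414/278) = 5.35 × 0.39824 = 2.1306 W/m².
ΔF_B = 5.35 ln(377/278) = 5.35 × 0.30462 = 1.6297 W/m².
Difference: 2.1306 − 1.6297 = 0.5009 W/m².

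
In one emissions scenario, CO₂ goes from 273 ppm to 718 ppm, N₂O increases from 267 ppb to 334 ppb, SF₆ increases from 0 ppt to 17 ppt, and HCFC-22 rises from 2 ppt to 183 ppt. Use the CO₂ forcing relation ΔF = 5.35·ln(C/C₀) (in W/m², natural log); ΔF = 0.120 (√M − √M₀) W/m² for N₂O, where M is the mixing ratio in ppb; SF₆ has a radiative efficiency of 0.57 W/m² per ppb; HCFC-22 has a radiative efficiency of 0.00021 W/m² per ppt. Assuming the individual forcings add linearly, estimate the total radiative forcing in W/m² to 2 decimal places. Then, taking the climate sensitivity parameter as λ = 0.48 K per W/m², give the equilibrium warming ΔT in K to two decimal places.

ΔF = 5.45 W/m²; ΔT = 2.62 K

CO₂: 5.35 × ln(718/273) = 5.35 × ln(2.63004) = 5.35 × 0.96700 = 5.1735 W/m².
N₂O: 0.120 × (√334 − √267) = 0.120 × (18.2757 − 16.3401) = 0.120 × 1.9356 = 0.2323 W/m².
SF₆: Δ = 17 − 0 = 17 ppt = 0.017 ppb; ΔF = 0.57 × 0.017 = 0.0097 W/m².
HCFC-22: ΔF = 0.00021 × (183 − 2) = 0.00021 × 181 = 0.0380 W/m².
Total ΔF = 5.1735 + 0.2323 + 0.0097 + 0.0380 = 5.4535 W/m².
ΔT = λ ΔF = 0.48 × 5.45 = 2.6160 K.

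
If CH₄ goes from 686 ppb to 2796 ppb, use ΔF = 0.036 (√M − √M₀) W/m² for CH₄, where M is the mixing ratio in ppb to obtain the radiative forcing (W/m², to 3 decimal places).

CH₄: 0.036 × (√2796 − √686) = 0.036 × (52.8772 − 26.1916) = 0.036 × 26.6856 = 0.9607 W/m².

ΔF = 0.961 W/m²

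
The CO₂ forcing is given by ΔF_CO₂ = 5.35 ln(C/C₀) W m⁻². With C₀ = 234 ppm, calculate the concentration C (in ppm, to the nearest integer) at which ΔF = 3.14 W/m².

Set 5.35 ln(C/234) = 3.14, so ln(C/234) = 3.14/5.35 = 0.58692.
Then C/234 = e^0.58692 = 1.79844, giving C = 234 × 1.79844 = 420.83 ppm.

C ≈ 421 ppm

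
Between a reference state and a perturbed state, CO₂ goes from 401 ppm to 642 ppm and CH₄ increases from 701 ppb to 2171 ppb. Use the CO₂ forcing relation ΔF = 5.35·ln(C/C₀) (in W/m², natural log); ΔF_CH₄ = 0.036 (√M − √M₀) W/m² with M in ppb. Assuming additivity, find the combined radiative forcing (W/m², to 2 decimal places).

CO₂: 5.35 × ln(642/401) = 5.35 × ln(1.60100) = 5.35 × 0.47063 = 2.5179 W/m².
CH₄: 0.036 × (√2171 − √701) = 0.036 × (46.5940 − 26.4764) = 0.036 × 20.1176 = 0.7242 W/m².
Total ΔF = 2.5179 + 0.7242 = 3.2421 W/m².

ΔF = 3.24 W/m²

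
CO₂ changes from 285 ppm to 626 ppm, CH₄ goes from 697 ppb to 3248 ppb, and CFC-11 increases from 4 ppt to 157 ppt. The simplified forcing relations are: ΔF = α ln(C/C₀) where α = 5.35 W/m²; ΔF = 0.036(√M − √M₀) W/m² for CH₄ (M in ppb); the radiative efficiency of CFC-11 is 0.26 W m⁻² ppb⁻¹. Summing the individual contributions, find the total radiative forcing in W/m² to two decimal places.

CO₂: 5.35 × ln(626/285) = 5.35 × ln(2.19649) = 5.35 × 0.78686 = 4.2097 W/m².
CH₄: 0.036 × (√3248 − √697) = 0.036 × (56.9912 − 26.4008) = 0.036 × 30.5904 = 1.1013 W/m².
CFC-11: Δ = 157 − 4 = 153 ppt = 0.153 ppb; ΔF = 0.26 × 0.153 = 0.0398 W/m².
Total ΔF = 4.2097 + 1.1013 + 0.0398 = 5.3508 W/m².

ΔF = 5.35 W/m²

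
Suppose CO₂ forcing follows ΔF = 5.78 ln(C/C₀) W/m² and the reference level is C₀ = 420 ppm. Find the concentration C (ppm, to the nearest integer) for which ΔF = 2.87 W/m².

Set 5.78 ln(C/420) = 2.87, so ln(C/420) = 2.87/5.78 = 0.49654.
Then C/420 = e^0.49654 = 1.64303, giving C = 420 × 1.64303 = 690.07 ppm.

C ≈ 690 ppm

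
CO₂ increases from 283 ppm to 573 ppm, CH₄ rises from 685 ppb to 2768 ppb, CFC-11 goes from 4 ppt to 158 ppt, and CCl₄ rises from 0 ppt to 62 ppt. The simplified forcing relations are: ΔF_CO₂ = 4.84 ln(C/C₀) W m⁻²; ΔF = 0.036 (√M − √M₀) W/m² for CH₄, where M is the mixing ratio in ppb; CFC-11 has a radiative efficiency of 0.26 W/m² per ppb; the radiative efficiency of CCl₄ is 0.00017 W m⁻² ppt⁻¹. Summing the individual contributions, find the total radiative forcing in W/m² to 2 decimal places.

CO₂: 4.84 × ln(573/283) = 4.84 × ln(2.02473) = 4.84 × 0.70544 = 3.4143 W/m².
CH₄: 0.036 × (√2768 − √685) = 0.036 × (52.6118 − 26.1725) = 0.036 × 26.4393 = 0.9518 W/m².
CFC-11: Δ = 158 − 4 = 154 ppt = 0.154 ppb; ΔF = 0.26 × 0.154 = 0.0400 W/m².
CCl₄: ΔF = 0.00017 × (62 − 0) = 0.00017 × 62 = 0.0105 W/m².
Total ΔF = 3.4143 + 0.9518 + 0.0400 + 0.0105 = 4.4166 W/m².

ΔF = 4.42 W/m²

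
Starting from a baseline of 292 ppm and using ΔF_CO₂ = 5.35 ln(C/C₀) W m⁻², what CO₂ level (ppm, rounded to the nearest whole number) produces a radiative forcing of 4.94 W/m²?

Set 5.35 ln(C/292) = 4.94, so ln(C/292) = 4.94/5.35 = 0.92336.
Then C/292 = e^0.92336 = 2.51774, giving C = 292 × 2.51774 = 735.18 ppm.

C ≈ 735 ppm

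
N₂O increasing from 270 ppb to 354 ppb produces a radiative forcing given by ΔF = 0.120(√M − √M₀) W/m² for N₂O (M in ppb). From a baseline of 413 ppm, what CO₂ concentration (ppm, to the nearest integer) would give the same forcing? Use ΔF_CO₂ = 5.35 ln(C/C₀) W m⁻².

N₂O forcing: 0.120 × (√354 − √270) = 0.120 × (18.8149 − 16.4317) = 0.120 × 2.3832 = 0.28598 W/m².
Set 5.35 ln(C/413) = 0.28598: ln(C/413) = 0.28598/5.35 = 0.05345, so C = 413 × e^0.05345 = 413 × 1.05490 = 435.67 ppm.

C ≈ 436 ppm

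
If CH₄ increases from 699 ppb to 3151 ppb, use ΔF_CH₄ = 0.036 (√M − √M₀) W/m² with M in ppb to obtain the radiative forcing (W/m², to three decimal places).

ΔF = 1.069 W/m²

CH₄: 0.036 × (√3151 − √699) = 0.036 × (56.1338 − 26.4386) = 0.036 × 29.6952 = 1.0690 W/m².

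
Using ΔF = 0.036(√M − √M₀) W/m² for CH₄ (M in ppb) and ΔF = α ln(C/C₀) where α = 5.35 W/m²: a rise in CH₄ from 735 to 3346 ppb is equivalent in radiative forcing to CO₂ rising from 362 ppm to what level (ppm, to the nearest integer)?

C ≈ 445 ppm

CH₄ forcing: 0.036 × (√3346 − √735) = 0.036 × (57.8446 − 27.1109) = 0.036 × 30.7337 = 1.10641 W/m².
Set 5.35 ln(C/362) = 1.10641: ln(C/362) = 1.10641/5.35 = 0.20681, so C = 362 × e^0.20681 = 362 × 1.22975 = 445.17 ppm.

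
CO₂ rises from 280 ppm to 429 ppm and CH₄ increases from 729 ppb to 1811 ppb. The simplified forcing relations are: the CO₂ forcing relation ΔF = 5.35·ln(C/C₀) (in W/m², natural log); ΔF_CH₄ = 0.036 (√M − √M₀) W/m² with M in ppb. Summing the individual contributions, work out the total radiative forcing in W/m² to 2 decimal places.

ΔF = 2.84 W/m²

CO₂: 5.35 × ln(429/280) = 5.35 × ln(1.53214) = 5.35 × 0.42667 = 2.2827 W/m².
CH₄: 0.036 × (√1811 − √729) = 0.036 × (42.5558 − 27.0000) = 0.036 × 15.5558 = 0.5600 W/m².
Total ΔF = 2.2827 + 0.5600 = 2.8427 W/m².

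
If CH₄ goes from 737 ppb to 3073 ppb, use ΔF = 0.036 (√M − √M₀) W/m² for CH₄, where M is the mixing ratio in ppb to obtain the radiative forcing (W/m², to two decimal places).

CH₄: 0.036 × (√3073 − √737) = 0.036 × (55.4346 − 27.1477) = 0.036 × 28.2869 = 1.0183 W/m².

ΔF = 1.02 W/m²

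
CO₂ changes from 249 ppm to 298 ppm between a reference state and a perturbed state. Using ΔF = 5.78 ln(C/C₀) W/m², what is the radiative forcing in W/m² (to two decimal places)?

ΔF = 1.04 W/m²

CO₂: 5.78 × ln(298/249) = 5.78 × ln(1.19679) = 5.78 × 0.17964 = 1.0383 W/m².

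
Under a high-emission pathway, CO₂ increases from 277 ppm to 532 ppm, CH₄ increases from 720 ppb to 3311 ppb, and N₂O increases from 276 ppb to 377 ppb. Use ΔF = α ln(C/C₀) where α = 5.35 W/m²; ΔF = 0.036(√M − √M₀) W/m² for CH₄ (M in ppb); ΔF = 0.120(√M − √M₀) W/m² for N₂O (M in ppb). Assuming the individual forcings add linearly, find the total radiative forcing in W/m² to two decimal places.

ΔF = 4.93 W/m²

CO₂: 5.35 × ln(532/277) = 5.35 × ln(1.92058) = 5.35 × 0.65263 = 3.4916 W/m².
CH₄: 0.036 × (√3311 − √720) = 0.036 × (57.5413 − 26.8328) = 0.036 × 30.7085 = 1.1055 W/m².
N₂O: 0.120 × (√377 − √276) = 0.120 × (19.4165 − 16.6132) = 0.120 × 2.8033 = 0.3364 W/m².
Total ΔF = 3.4916 + 1.1055 + 0.3364 = 4.9335 W/m².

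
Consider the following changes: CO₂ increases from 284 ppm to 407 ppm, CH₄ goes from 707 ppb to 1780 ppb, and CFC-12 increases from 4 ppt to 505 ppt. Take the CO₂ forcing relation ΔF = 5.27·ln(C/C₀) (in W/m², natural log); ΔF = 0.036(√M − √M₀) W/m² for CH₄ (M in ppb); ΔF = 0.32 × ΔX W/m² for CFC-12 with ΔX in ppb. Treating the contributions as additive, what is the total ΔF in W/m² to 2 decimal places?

ΔF = 2.62 W/m²

CO₂: 5.27 × ln(407/284) = 5.27 × ln(1.43310) = 5.27 × 0.35984 = 1.8964 W/m².
CH₄: 0.036 × (√1780 − √707) = 0.036 × (42.1900 − 26.5895) = 0.036 × 15.6005 = 0.5616 W/m².
CFC-12: Δ = 505 − 4 = 501 ppt = 0.501 ppb; ΔF = 0.32 × 0.501 = 0.1603 W/m².
Total ΔF = 1.8964 + 0.5616 + 0.1603 = 2.6183 W/m².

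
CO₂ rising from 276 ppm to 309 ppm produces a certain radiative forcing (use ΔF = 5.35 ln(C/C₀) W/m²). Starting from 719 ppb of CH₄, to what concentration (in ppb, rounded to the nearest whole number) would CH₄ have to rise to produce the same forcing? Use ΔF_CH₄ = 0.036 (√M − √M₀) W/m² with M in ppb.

M ≈ 1901 ppb

CO₂ forcing: 5.35 × ln(309/276) = 5.35 × 0.112940 = 0.60423 W/m².
Set 0.036(√M − √719) = 0.60423: √M = 0.60423/0.036 + √719 = 16.7842 + 26.8142 = 43.5984.
M = (43.5984)² = 1900.82 ppb.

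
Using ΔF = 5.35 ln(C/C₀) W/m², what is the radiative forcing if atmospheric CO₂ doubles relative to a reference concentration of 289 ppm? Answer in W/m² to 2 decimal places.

ΔF = 5.35 × ln(2) = 5.35 × 0.69315 = 3.7084 W/m².

ΔF = 3.71 W/m²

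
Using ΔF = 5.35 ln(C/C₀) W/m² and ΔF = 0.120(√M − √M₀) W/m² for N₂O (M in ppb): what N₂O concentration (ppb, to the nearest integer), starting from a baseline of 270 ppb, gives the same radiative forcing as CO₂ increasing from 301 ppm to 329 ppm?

CO₂ forcing: 5.35 × ln(329/301) = 5.35 × 0.088947 = 0.47587 W/m².
Set 0.120(√M − √270) = 0.47587: √M = 0.47587/0.120 + √270 = 3.9656 + 16.4317 = 20.3973.
M = (20.3973)² = 416.05 ppb.

M ≈ 416 ppb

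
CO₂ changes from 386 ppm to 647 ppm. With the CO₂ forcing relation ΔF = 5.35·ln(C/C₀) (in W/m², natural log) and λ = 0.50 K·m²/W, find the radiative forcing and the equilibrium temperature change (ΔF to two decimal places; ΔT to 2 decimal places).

CO₂: 5.35 × ln(647/386) = 5.35 × ln(1.67617) = 5.35 × 0.51651 = 2.7633 W/m².
ΔT = λ ΔF = 0.50 × 2.76 = 1.3800 K.

ΔF = 2.76 W/m²; ΔT = 1.38 K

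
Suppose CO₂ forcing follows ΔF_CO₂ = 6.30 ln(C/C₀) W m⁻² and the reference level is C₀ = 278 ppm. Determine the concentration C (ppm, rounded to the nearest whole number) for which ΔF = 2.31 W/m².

C ≈ 401 ppm

Set 6.30 ln(C/278) = 2.31, so ln(C/278) = 2.31/6.30 = 0.36667.
Then C/278 = e^0.36667 = 1.44292, giving C = 278 × 1.44292 = 401.13 ppm.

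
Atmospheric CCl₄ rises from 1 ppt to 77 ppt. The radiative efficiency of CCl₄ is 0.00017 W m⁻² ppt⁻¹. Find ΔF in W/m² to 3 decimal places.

ΔF = 0.013 W/m²

CCl₄: ΔF = 0.00017 × (77 − 1) = 0.00017 × 76 = 0.0129 W/m².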